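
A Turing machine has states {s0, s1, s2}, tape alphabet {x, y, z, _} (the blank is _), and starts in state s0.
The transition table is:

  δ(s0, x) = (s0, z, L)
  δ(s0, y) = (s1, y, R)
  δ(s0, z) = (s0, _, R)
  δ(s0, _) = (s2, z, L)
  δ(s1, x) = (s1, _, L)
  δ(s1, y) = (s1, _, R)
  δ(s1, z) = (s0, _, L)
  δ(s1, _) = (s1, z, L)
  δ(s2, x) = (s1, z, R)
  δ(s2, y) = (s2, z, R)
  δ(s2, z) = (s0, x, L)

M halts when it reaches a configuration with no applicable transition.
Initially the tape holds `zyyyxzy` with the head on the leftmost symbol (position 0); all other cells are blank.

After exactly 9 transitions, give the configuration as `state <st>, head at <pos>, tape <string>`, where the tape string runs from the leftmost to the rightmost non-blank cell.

state=s0 head=0 tape=[z]yyyxzy   (s0,z)→(s0,_,R)
state=s0 head=1 tape=_[y]yyxzy   (s0,y)→(s1,y,R)
state=s1 head=2 tape=_y[y]yxzy   (s1,y)→(s1,_,R)
state=s1 head=3 tape=_y_[y]xzy   (s1,y)→(s1,_,R)
state=s1 head=4 tape=_y__[x]zy   (s1,x)→(s1,_,L)
state=s1 head=3 tape=_y_[_]_zy   (s1,_)→(s1,z,L)
state=s1 head=2 tape=_y[_]z_zy   (s1,_)→(s1,z,L)
state=s1 head=1 tape=_[y]zz_zy   (s1,y)→(s1,_,R)
state=s1 head=2 tape=__[z]z_zy   (s1,z)→(s0,_,L)
state=s0 head=1 tape=_[_]_z_zy
After 9 steps: state s0, head at 1, tape z_zy.

state s0, head at 1, tape z_zy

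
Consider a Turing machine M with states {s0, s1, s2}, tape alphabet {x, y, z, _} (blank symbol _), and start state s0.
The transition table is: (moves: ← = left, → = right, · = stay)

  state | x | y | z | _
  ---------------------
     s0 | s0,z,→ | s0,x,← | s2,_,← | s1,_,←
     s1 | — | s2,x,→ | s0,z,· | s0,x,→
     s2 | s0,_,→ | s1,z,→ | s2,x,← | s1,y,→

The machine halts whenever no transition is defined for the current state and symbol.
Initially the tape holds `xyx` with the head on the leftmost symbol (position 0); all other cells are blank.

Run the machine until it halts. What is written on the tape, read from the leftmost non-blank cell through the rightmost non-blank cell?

s0 | _[x]yx_   read x → write z, move →, go to s0
s0 | _z[y]x_   read y → write x, move ←, go to s0
s0 | _[z]xx_   read z → write _, move ←, go to s2
s2 | [_]_xx_   read _ → write y, move →, go to s1
s1 | y[_]xx_   read _ → write x, move →, go to s0
s0 | yx[x]x_   read x → write z, move →, go to s0
s0 | yxz[x]_   read x → write z, move →, go to s0
s0 | yxzz[_]   read _ → write _, move ←, go to s1
s1 | yxz[z]_   read z → write z, move ·, go to s0
s0 | yxz[z]_   read z → write _, move ←, go to s2
s2 | yx[z]__   read z → write x, move ←, go to s2
s2 | y[x]x__   read x → write _, move →, go to s0
s0 | y_[x]__   read x → write z, move →, go to s0
s0 | y_z[_]_   read _ → write _, move ←, go to s1
s1 | y_[z]__   read z → write z, move ·, go to s0
s0 | y_[z]__   read z → write _, move ←, go to s2
s2 | y[_]___   read _ → write y, move →, go to s1
s1 | yy[_]__   read _ → write x, move →, go to s0
s0 | yyx[_]_   read _ → write _, move ←, go to s1
s1 | yy[x]__
The non-blank tape span at halt is yyx.

yyx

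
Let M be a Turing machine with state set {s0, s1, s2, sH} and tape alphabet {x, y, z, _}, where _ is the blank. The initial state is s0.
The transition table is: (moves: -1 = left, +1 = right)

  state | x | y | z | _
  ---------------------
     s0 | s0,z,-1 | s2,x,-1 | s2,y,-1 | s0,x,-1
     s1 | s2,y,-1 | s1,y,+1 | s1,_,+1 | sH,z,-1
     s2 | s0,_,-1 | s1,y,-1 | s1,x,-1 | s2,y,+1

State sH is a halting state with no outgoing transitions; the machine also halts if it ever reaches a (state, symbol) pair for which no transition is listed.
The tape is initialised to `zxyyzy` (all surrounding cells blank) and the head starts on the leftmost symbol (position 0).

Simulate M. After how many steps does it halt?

15

s0 | _[z]xyyzy_   read z → write y, move -1, go to s2
s2 | [_]yxyyzy_   read _ → write y, move +1, go to s2
s2 | y[y]xyyzy_   read y → write y, move -1, go to s1
s1 | [y]yxyyzy_   read y → write y, move +1, go to s1
s1 | y[y]xyyzy_   read y → write y, move +1, go to s1
s1 | yy[x]yyzy_   read x → write y, move -1, go to s2
s2 | y[y]yyyzy_   read y → write y, move -1, go to s1
s1 | [y]yyyyzy_   read y → write y, move +1, go to s1
s1 | y[y]yyyzy_   read y → write y, move +1, go to s1
s1 | yy[y]yyzy_   read y → write y, move +1, go to s1
s1 | yyy[y]yzy_   read y → write y, move +1, go to s1
s1 | yyyy[y]zy_   read y → write y, move +1, go to s1
s1 | yyyyy[z]y_   read z → write _, move +1, go to s1
s1 | yyyyy_[y]_   read y → write y, move +1, go to s1
s1 | yyyyy_y[_]   read _ → write z, move -1, go to sH
sH | yyyyy_[y]z
M halts after 15 transitions.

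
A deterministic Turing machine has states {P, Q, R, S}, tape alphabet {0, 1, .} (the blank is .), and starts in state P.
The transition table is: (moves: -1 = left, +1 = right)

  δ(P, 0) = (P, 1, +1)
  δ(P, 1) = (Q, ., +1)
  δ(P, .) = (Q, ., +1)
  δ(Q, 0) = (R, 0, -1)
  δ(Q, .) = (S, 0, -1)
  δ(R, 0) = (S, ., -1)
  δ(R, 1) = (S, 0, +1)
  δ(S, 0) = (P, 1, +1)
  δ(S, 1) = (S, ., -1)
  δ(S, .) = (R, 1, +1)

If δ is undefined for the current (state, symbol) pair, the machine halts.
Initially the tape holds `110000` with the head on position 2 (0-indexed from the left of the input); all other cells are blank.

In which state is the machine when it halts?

R

P | .11[0]000..   read 0 → write 1, move +1, go to P
P | .111[0]00..   read 0 → write 1, move +1, go to P
P | .1111[0]0..   read 0 → write 1, move +1, go to P
P | .11111[0]..   read 0 → write 1, move +1, go to P
P | .111111[.].   read . → write ., move +1, go to Q
Q | .111111.[.]   read . → write 0, move -1, go to S
S | .111111[.]0   read . → write 1, move +1, go to R
R | .1111111[0]   read 0 → write ., move -1, go to S
S | .111111[1].   read 1 → write ., move -1, go to S
S | .11111[1]..   read 1 → write ., move -1, go to S
S | .1111[1]...   read 1 → write ., move -1, go to S
S | .111[1]....   read 1 → write ., move -1, go to S
S | .11[1].....   read 1 → write ., move -1, go to S
S | .1[1]......   read 1 → write ., move -1, go to S
S | .[1].......   read 1 → write ., move -1, go to S
S | [.]........   read . → write 1, move +1, go to R
R | 1[.].......
No transition is defined for (R, .); M halts in state R.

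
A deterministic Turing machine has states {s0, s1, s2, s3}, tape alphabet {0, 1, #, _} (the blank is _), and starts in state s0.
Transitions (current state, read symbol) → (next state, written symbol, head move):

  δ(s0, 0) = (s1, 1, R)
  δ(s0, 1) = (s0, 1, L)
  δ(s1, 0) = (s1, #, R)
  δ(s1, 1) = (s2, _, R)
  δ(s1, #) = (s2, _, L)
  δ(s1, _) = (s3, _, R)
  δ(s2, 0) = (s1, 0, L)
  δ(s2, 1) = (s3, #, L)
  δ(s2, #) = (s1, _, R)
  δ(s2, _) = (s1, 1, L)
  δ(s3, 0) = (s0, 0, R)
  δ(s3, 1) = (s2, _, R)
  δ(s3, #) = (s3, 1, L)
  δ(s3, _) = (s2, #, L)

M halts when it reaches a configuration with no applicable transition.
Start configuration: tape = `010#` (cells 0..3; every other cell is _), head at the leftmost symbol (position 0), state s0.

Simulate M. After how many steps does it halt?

state=s0 head=0 tape=[0]10#   (s0,0)→(s1,1,R)
state=s1 head=1 tape=1[1]0#   (s1,1)→(s2,_,R)
state=s2 head=2 tape=1_[0]#   (s2,0)→(s1,0,L)
state=s1 head=1 tape=1[_]0#   (s1,_)→(s3,_,R)
state=s3 head=2 tape=1_[0]#   (s3,0)→(s0,0,R)
state=s0 head=3 tape=1_0[#]
M halts after 5 transitions.

5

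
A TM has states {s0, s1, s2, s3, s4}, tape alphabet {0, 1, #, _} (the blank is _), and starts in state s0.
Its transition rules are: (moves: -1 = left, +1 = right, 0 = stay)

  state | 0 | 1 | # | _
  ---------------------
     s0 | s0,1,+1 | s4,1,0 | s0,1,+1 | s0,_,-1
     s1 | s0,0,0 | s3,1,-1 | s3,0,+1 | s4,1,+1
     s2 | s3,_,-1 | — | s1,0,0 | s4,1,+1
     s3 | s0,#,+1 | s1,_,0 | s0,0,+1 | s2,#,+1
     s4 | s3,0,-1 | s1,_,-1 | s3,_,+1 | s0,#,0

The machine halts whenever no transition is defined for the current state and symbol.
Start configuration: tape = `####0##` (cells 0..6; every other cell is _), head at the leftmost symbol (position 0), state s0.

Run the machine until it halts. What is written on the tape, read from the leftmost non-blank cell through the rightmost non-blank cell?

#1

s0 | _[#]###0##_   read # → write 1, move +1, go to s0
s0 | _1[#]##0##_   read # → write 1, move +1, go to s0
s0 | _11[#]#0##_   read # → write 1, move +1, go to s0
s0 | _111[#]0##_   read # → write 1, move +1, go to s0
s0 | _1111[0]##_   read 0 → write 1, move +1, go to s0
s0 | _11111[#]#_   read # → write 1, move +1, go to s0
s0 | _111111[#]_   read # → write 1, move +1, go to s0
s0 | _1111111[_]   read _ → write _, move -1, go to s0
s0 | _111111[1]_   read 1 → write 1, move 0, go to s4
s4 | _111111[1]_   read 1 → write _, move -1, go to s1
s1 | _11111[1]__   read 1 → write 1, move -1, go to s3
s3 | _1111[1]1__   read 1 → write _, move 0, go to s1
s1 | _1111[_]1__   read _ → write 1, move +1, go to s4
s4 | _11111[1]__   read 1 → write _, move -1, go to s1
s1 | _1111[1]___   read 1 → write 1, move -1, go to s3
s3 | _111[1]1___   read 1 → write _, move 0, go to s1
s1 | _111[_]1___   read _ → write 1, move +1, go to s4
s4 | _1111[1]___   read 1 → write _, move -1, go to s1
s1 | _111[1]____   read 1 → write 1, move -1, go to s3
s3 | _11[1]1____   read 1 → write _, move 0, go to s1
s1 | _11[_]1____   read _ → write 1, move +1, go to s4
s4 | _111[1]____   read 1 → write _, move -1, go to s1
s1 | _11[1]_____   read 1 → write 1, move -1, go to s3
s3 | _1[1]1_____   read 1 → write _, move 0, go to s1
s1 | _1[_]1_____   read _ → write 1, move +1, go to s4
s4 | _11[1]_____   read 1 → write _, move -1, go to s1
s1 | _1[1]______   read 1 → write 1, move -1, go to s3
s3 | _[1]1______   read 1 → write _, move 0, go to s1
s1 | _[_]1______   read _ → write 1, move +1, go to s4
s4 | _1[1]______   read 1 → write _, move -1, go to s1
s1 | _[1]_______   read 1 → write 1, move -1, go to s3
s3 | [_]1_______   read _ → write #, move +1, go to s2
s2 | #[1]_______
The non-blank tape span at halt is #1.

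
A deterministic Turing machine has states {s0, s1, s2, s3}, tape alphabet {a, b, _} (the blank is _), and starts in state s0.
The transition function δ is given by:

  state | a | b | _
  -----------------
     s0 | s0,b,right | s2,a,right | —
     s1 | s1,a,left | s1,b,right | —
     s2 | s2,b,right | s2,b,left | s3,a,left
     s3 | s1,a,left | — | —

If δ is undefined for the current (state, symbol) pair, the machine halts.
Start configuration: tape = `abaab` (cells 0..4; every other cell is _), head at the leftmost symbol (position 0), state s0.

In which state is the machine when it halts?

s0 | __[a]baab   read a → write b, move right, go to s0
s0 | __b[b]aab   read b → write a, move right, go to s2
s2 | __ba[a]ab   read a → write b, move right, go to s2
s2 | __bab[a]b   read a → write b, move right, go to s2
s2 | __babb[b]   read b → write b, move left, go to s2
s2 | __bab[b]b   read b → write b, move left, go to s2
s2 | __ba[b]bb   read b → write b, move left, go to s2
s2 | __b[a]bbb   read a → write b, move right, go to s2
s2 | __bb[b]bb   read b → write b, move left, go to s2
s2 | __b[b]bbb   read b → write b, move left, go to s2
s2 | __[b]bbbb   read b → write b, move left, go to s2
s2 | _[_]bbbbb   read _ → write a, move left, go to s3
s3 | [_]abbbbb
No transition is defined for (s3, _); M halts in state s3.

s3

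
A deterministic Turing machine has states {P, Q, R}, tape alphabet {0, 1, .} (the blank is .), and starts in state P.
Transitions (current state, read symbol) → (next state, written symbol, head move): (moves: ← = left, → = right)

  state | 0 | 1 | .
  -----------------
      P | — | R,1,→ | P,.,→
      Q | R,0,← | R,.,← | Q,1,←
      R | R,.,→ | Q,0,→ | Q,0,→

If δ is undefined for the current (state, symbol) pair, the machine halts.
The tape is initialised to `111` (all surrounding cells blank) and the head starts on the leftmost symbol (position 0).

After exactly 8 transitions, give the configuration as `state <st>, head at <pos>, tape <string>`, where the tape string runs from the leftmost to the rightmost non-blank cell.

state Q, head at 2, tape 1001

state=P head=0 tape=[1]11.   (P,1)→(R,1,→)
state=R head=1 tape=1[1]1.   (R,1)→(Q,0,→)
state=Q head=2 tape=10[1].   (Q,1)→(R,.,←)
state=R head=1 tape=1[0]..   (R,0)→(R,.,→)
state=R head=2 tape=1.[.].   (R,.)→(Q,0,→)
state=Q head=3 tape=1.0[.]   (Q,.)→(Q,1,←)
state=Q head=2 tape=1.[0]1   (Q,0)→(R,0,←)
state=R head=1 tape=1[.]01   (R,.)→(Q,0,→)
state=Q head=2 tape=10[0]1
After 8 steps: state Q, head at 2, tape 1001.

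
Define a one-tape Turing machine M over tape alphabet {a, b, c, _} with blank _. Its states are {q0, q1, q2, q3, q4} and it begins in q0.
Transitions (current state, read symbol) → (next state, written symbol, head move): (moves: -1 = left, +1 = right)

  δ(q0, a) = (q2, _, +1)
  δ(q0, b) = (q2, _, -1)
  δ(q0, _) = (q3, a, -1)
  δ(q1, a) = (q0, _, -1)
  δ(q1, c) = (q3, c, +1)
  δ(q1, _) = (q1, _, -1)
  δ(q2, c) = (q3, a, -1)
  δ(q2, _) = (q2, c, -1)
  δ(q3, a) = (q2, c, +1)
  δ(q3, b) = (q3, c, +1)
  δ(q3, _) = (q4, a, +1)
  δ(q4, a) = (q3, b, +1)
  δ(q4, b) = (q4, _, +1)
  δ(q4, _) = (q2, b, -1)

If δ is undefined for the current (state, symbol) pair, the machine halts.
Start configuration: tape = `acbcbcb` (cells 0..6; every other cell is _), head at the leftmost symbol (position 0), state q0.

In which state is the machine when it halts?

q3

q0 | [a]cbcbcb   read a → write _, move +1, go to q2
q2 | _[c]bcbcb   read c → write a, move -1, go to q3
q3 | [_]abcbcb   read _ → write a, move +1, go to q4
q4 | a[a]bcbcb   read a → write b, move +1, go to q3
q3 | ab[b]cbcb   read b → write c, move +1, go to q3
q3 | abc[c]bcb
No transition is defined for (q3, c); M halts in state q3.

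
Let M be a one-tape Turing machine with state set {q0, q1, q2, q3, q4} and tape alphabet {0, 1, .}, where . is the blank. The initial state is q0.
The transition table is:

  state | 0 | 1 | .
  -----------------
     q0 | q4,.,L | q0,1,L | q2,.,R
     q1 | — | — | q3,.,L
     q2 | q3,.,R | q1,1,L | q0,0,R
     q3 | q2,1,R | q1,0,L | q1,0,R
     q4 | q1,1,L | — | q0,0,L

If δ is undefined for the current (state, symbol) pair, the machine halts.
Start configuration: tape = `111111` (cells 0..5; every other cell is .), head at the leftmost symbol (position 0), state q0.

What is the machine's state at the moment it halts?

q0 | ..[1]11111   read 1 → write 1, move L, go to q0
q0 | .[.]111111   read . → write ., move R, go to q2
q2 | ..[1]11111   read 1 → write 1, move L, go to q1
q1 | .[.]111111   read . → write ., move L, go to q3
q3 | [.].111111   read . → write 0, move R, go to q1
q1 | 0[.]111111   read . → write ., move L, go to q3
q3 | [0].111111   read 0 → write 1, move R, go to q2
q2 | 1[.]111111   read . → write 0, move R, go to q0
q0 | 10[1]11111   read 1 → write 1, move L, go to q0
q0 | 1[0]111111   read 0 → write ., move L, go to q4
q4 | [1].111111
No transition is defined for (q4, 1); M halts in state q4.

q4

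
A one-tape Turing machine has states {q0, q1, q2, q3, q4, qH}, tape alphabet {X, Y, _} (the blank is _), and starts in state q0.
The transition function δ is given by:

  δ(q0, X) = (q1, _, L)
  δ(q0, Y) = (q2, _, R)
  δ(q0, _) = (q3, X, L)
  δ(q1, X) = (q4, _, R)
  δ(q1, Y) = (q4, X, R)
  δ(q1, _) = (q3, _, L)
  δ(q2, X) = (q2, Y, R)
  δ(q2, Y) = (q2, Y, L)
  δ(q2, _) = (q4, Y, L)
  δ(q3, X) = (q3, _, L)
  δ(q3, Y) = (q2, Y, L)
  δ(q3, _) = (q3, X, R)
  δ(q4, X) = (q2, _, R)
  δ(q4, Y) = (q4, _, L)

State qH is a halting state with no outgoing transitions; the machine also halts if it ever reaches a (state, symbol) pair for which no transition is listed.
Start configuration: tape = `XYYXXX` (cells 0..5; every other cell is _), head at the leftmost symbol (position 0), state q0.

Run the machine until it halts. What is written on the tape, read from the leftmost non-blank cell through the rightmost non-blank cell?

YYYYYYXXX

q0 | ____[X]YYXXX   read X → write _, move L, go to q1
q1 | ___[_]_YYXXX   read _ → write _, move L, go to q3
q3 | __[_]__YYXXX   read _ → write X, move R, go to q3
q3 | __X[_]_YYXXX   read _ → write X, move R, go to q3
q3 | __XX[_]YYXXX   read _ → write X, move R, go to q3
q3 | __XXX[Y]YXXX   read Y → write Y, move L, go to q2
q2 | __XX[X]YYXXX   read X → write Y, move R, go to q2
q2 | __XXY[Y]YXXX   read Y → write Y, move L, go to q2
q2 | __XX[Y]YYXXX   read Y → write Y, move L, go to q2
q2 | __X[X]YYYXXX   read X → write Y, move R, go to q2
q2 | __XY[Y]YYXXX   read Y → write Y, move L, go to q2
q2 | __X[Y]YYYXXX   read Y → write Y, move L, go to q2
q2 | __[X]YYYYXXX   read X → write Y, move R, go to q2
q2 | __Y[Y]YYYXXX   read Y → write Y, move L, go to q2
q2 | __[Y]YYYYXXX   read Y → write Y, move L, go to q2
q2 | _[_]YYYYYXXX   read _ → write Y, move L, go to q4
q4 | [_]YYYYYYXXX
The non-blank tape span at halt is YYYYYYXXX.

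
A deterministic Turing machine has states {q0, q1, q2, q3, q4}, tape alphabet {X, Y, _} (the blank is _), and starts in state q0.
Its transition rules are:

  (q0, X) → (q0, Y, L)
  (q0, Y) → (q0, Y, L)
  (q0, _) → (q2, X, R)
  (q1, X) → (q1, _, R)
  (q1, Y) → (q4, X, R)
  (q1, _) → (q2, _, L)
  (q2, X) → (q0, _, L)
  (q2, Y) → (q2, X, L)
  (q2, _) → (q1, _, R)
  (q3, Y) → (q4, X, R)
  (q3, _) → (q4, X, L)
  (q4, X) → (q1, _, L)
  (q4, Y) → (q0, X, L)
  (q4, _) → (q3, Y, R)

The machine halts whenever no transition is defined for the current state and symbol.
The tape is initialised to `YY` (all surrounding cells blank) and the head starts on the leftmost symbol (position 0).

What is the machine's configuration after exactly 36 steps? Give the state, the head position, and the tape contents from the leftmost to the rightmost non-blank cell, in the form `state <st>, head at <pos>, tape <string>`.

state=q0 head=0 tape=__[Y]Y___   (q0,Y)→(q0,Y,L)
state=q0 head=-1 tape=_[_]YY___   (q0,_)→(q2,X,R)
state=q2 head=0 tape=_X[Y]Y___   (q2,Y)→(q2,X,L)
state=q2 head=-1 tape=_[X]XY___   (q2,X)→(q0,_,L)
state=q0 head=-2 tape=[_]_XY___   (q0,_)→(q2,X,R)
state=q2 head=-1 tape=X[_]XY___   (q2,_)→(q1,_,R)
state=q1 head=0 tape=X_[X]Y___   (q1,X)→(q1,_,R)
state=q1 head=1 tape=X__[Y]___   (q1,Y)→(q4,X,R)
state=q4 head=2 tape=X__X[_]__   (q4,_)→(q3,Y,R)
state=q3 head=3 tape=X__XY[_]_   (q3,_)→(q4,X,L)
state=q4 head=2 tape=X__X[Y]X_   (q4,Y)→(q0,X,L)
state=q0 head=1 tape=X__[X]XX_   (q0,X)→(q0,Y,L)
state=q0 head=0 tape=X_[_]YXX_   (q0,_)→(q2,X,R)
state=q2 head=1 tape=X_X[Y]XX_   (q2,Y)→(q2,X,L)
state=q2 head=0 tape=X_[X]XXX_   (q2,X)→(q0,_,L)
state=q0 head=-1 tape=X[_]_XXX_   (q0,_)→(q2,X,R)
state=q2 head=0 tape=XX[_]XXX_   (q2,_)→(q1,_,R)
state=q1 head=1 tape=XX_[X]XX_   (q1,X)→(q1,_,R)
state=q1 head=2 tape=XX__[X]X_   (q1,X)→(q1,_,R)
state=q1 head=3 tape=XX___[X]_   (q1,X)→(q1,_,R)
state=q1 head=4 tape=XX____[_]   (q1,_)→(q2,_,L)
state=q2 head=3 tape=XX___[_]_   (q2,_)→(q1,_,R)
state=q1 head=4 tape=XX____[_]   (q1,_)→(q2,_,L)
state=q2 head=3 tape=XX___[_]_   (q2,_)→(q1,_,R)
state=q1 head=4 tape=XX____[_]   (q1,_)→(q2,_,L)
state=q2 head=3 tape=XX___[_]_   (q2,_)→(q1,_,R)
state=q1 head=4 tape=XX____[_]   (q1,_)→(q2,_,L)
state=q2 head=3 tape=XX___[_]_   (q2,_)→(q1,_,R)
state=q1 head=4 tape=XX____[_]   (q1,_)→(q2,_,L)
state=q2 head=3 tape=XX___[_]_   (q2,_)→(q1,_,R)
state=q1 head=4 tape=XX____[_]   (q1,_)→(q2,_,L)
state=q2 head=3 tape=XX___[_]_   (q2,_)→(q1,_,R)
state=q1 head=4 tape=XX____[_]   (q1,_)→(q2,_,L)
state=q2 head=3 tape=XX___[_]_   (q2,_)→(q1,_,R)
state=q1 head=4 tape=XX____[_]   (q1,_)→(q2,_,L)
state=q2 head=3 tape=XX___[_]_   (q2,_)→(q1,_,R)
state=q1 head=4 tape=XX____[_]
After 36 steps: state q1, head at 4, tape XX.

state q1, head at 4, tape XX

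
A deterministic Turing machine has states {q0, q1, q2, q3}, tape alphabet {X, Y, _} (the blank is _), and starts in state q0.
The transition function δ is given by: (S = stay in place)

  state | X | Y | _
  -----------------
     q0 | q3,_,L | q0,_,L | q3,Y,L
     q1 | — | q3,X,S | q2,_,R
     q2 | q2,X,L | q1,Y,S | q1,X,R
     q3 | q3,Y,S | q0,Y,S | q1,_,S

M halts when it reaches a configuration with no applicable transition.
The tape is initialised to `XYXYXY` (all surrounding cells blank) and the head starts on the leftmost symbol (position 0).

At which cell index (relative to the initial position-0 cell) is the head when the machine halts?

2

q0 | _[X]YXYXY   read X → write _, move L, go to q3
q3 | [_]_YXYXY   read _ → write _, move S, go to q1
q1 | [_]_YXYXY   read _ → write _, move R, go to q2
q2 | _[_]YXYXY   read _ → write X, move R, go to q1
q1 | _X[Y]XYXY   read Y → write X, move S, go to q3
q3 | _X[X]XYXY   read X → write Y, move S, go to q3
q3 | _X[Y]XYXY   read Y → write Y, move S, go to q0
q0 | _X[Y]XYXY   read Y → write _, move L, go to q0
q0 | _[X]_XYXY   read X → write _, move L, go to q3
q3 | [_]__XYXY   read _ → write _, move S, go to q1
q1 | [_]__XYXY   read _ → write _, move R, go to q2
q2 | _[_]_XYXY   read _ → write X, move R, go to q1
q1 | _X[_]XYXY   read _ → write _, move R, go to q2
q2 | _X_[X]YXY   read X → write X, move L, go to q2
q2 | _X[_]XYXY   read _ → write X, move R, go to q1
q1 | _XX[X]YXY
At halt the head is at cell 2.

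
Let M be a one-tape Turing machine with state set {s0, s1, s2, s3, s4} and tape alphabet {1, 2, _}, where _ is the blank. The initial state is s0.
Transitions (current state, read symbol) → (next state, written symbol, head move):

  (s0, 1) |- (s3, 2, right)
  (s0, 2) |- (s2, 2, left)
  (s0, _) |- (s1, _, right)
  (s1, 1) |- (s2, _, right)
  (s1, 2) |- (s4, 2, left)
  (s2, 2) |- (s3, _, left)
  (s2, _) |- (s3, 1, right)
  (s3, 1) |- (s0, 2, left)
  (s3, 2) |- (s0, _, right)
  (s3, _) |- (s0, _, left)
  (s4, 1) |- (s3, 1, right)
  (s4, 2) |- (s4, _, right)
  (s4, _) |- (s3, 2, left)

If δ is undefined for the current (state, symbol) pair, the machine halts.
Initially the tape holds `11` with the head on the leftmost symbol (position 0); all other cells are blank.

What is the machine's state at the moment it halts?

s0 | _[1]1__   read 1 → write 2, move right, go to s3
s3 | _2[1]__   read 1 → write 2, move left, go to s0
s0 | _[2]2__   read 2 → write 2, move left, go to s2
s2 | [_]22__   read _ → write 1, move right, go to s3
s3 | 1[2]2__   read 2 → write _, move right, go to s0
s0 | 1_[2]__   read 2 → write 2, move left, go to s2
s2 | 1[_]2__   read _ → write 1, move right, go to s3
s3 | 11[2]__   read 2 → write _, move right, go to s0
s0 | 11_[_]_   read _ → write _, move right, go to s1
s1 | 11__[_]
No transition is defined for (s1, _); M halts in state s1.

s1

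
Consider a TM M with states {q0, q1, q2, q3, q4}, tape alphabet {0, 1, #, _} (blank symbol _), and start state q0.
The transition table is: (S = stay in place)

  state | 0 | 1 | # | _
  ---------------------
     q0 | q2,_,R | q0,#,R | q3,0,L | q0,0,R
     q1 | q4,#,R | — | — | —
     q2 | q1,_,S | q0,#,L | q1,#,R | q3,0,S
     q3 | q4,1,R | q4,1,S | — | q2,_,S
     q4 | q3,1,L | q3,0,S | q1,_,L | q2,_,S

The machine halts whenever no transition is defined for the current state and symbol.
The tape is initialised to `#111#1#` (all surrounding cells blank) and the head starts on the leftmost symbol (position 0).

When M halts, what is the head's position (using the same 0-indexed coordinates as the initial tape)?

3

state=q0 head=0 tape=_[#]111#1#   (q0,#)→(q3,0,L)
state=q3 head=-1 tape=[_]0111#1#   (q3,_)→(q2,_,S)
state=q2 head=-1 tape=[_]0111#1#   (q2,_)→(q3,0,S)
state=q3 head=-1 tape=[0]0111#1#   (q3,0)→(q4,1,R)
state=q4 head=0 tape=1[0]111#1#   (q4,0)→(q3,1,L)
state=q3 head=-1 tape=[1]1111#1#   (q3,1)→(q4,1,S)
state=q4 head=-1 tape=[1]1111#1#   (q4,1)→(q3,0,S)
state=q3 head=-1 tape=[0]1111#1#   (q3,0)→(q4,1,R)
state=q4 head=0 tape=1[1]111#1#   (q4,1)→(q3,0,S)
state=q3 head=0 tape=1[0]111#1#   (q3,0)→(q4,1,R)
state=q4 head=1 tape=11[1]11#1#   (q4,1)→(q3,0,S)
state=q3 head=1 tape=11[0]11#1#   (q3,0)→(q4,1,R)
state=q4 head=2 tape=111[1]1#1#   (q4,1)→(q3,0,S)
state=q3 head=2 tape=111[0]1#1#   (q3,0)→(q4,1,R)
state=q4 head=3 tape=1111[1]#1#   (q4,1)→(q3,0,S)
state=q3 head=3 tape=1111[0]#1#   (q3,0)→(q4,1,R)
state=q4 head=4 tape=11111[#]1#   (q4,#)→(q1,_,L)
state=q1 head=3 tape=1111[1]_1#
At halt the head is at cell 3.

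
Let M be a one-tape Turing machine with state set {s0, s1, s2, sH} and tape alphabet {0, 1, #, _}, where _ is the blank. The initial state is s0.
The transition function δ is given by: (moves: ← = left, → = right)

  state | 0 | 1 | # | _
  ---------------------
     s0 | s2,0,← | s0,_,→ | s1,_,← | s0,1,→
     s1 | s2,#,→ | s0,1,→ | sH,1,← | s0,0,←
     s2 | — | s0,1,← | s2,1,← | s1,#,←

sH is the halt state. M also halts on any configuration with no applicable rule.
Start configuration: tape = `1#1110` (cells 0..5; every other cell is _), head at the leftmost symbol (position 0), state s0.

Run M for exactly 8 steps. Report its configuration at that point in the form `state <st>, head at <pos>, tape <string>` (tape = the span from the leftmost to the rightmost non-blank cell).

state s0, head at 0, tape 1_0_1110

state=s0 head=0 tape=__[1]#1110   (s0,1)→(s0,_,→)
state=s0 head=1 tape=___[#]1110   (s0,#)→(s1,_,←)
state=s1 head=0 tape=__[_]_1110   (s1,_)→(s0,0,←)
state=s0 head=-1 tape=_[_]0_1110   (s0,_)→(s0,1,→)
state=s0 head=0 tape=_1[0]_1110   (s0,0)→(s2,0,←)
state=s2 head=-1 tape=_[1]0_1110   (s2,1)→(s0,1,←)
state=s0 head=-2 tape=[_]10_1110   (s0,_)→(s0,1,→)
state=s0 head=-1 tape=1[1]0_1110   (s0,1)→(s0,_,→)
state=s0 head=0 tape=1_[0]_1110
After 8 steps: state s0, head at 0, tape 1_0_1110.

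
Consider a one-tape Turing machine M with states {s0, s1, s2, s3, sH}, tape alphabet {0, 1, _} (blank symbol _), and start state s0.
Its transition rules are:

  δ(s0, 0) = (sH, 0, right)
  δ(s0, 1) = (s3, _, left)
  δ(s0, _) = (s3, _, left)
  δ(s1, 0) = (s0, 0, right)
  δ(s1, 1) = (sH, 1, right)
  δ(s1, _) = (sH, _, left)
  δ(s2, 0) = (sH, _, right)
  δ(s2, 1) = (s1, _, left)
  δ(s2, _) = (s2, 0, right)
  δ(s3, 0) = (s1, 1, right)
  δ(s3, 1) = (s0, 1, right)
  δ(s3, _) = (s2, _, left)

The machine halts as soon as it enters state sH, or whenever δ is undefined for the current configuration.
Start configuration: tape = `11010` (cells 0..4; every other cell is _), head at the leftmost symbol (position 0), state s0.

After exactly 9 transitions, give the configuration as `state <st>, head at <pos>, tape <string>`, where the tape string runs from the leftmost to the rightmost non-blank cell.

state=s0 head=0 tape=__[1]1010   (s0,1)→(s3,_,left)
state=s3 head=-1 tape=_[_]_1010   (s3,_)→(s2,_,left)
state=s2 head=-2 tape=[_]__1010   (s2,_)→(s2,0,right)
state=s2 head=-1 tape=0[_]_1010   (s2,_)→(s2,0,right)
state=s2 head=0 tape=00[_]1010   (s2,_)→(s2,0,right)
state=s2 head=1 tape=000[1]010   (s2,1)→(s1,_,left)
state=s1 head=0 tape=00[0]_010   (s1,0)→(s0,0,right)
state=s0 head=1 tape=000[_]010   (s0,_)→(s3,_,left)
state=s3 head=0 tape=00[0]_010   (s3,0)→(s1,1,right)
state=s1 head=1 tape=001[_]010
After 9 steps: state s1, head at 1, tape 001_010.

state s1, head at 1, tape 001_010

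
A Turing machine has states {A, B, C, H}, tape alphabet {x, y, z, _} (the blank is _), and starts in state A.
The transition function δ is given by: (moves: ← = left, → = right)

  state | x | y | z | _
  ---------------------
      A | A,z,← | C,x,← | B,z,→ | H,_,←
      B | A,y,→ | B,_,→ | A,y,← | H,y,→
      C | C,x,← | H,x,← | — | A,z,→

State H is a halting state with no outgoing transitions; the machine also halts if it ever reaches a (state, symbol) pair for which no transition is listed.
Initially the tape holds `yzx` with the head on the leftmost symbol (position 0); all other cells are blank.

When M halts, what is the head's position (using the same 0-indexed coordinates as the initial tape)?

state=A head=0 tape=_[y]zx   (A,y)→(C,x,←)
state=C head=-1 tape=[_]xzx   (C,_)→(A,z,→)
state=A head=0 tape=z[x]zx   (A,x)→(A,z,←)
state=A head=-1 tape=[z]zzx   (A,z)→(B,z,→)
state=B head=0 tape=z[z]zx   (B,z)→(A,y,←)
state=A head=-1 tape=[z]yzx   (A,z)→(B,z,→)
state=B head=0 tape=z[y]zx   (B,y)→(B,_,→)
state=B head=1 tape=z_[z]x   (B,z)→(A,y,←)
state=A head=0 tape=z[_]yx   (A,_)→(H,_,←)
state=H head=-1 tape=[z]_yx
At halt the head is at cell -1.

-1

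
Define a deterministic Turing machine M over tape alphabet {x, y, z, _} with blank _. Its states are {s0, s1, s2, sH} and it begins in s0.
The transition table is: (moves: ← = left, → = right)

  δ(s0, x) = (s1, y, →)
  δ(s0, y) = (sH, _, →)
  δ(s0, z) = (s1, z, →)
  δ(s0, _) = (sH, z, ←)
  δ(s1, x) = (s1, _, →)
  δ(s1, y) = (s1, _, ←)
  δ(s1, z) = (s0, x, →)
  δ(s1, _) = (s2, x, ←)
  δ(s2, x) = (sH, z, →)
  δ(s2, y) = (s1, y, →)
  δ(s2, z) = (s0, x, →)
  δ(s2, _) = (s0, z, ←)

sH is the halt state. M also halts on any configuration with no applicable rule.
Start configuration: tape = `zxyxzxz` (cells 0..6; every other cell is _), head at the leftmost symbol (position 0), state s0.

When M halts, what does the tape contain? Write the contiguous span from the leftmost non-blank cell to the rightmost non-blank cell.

state=s0 head=0 tape=[z]xyxzxz_   (s0,z)→(s1,z,→)
state=s1 head=1 tape=z[x]yxzxz_   (s1,x)→(s1,_,→)
state=s1 head=2 tape=z_[y]xzxz_   (s1,y)→(s1,_,←)
state=s1 head=1 tape=z[_]_xzxz_   (s1,_)→(s2,x,←)
state=s2 head=0 tape=[z]x_xzxz_   (s2,z)→(s0,x,→)
state=s0 head=1 tape=x[x]_xzxz_   (s0,x)→(s1,y,→)
state=s1 head=2 tape=xy[_]xzxz_   (s1,_)→(s2,x,←)
state=s2 head=1 tape=x[y]xxzxz_   (s2,y)→(s1,y,→)
state=s1 head=2 tape=xy[x]xzxz_   (s1,x)→(s1,_,→)
state=s1 head=3 tape=xy_[x]zxz_   (s1,x)→(s1,_,→)
state=s1 head=4 tape=xy__[z]xz_   (s1,z)→(s0,x,→)
state=s0 head=5 tape=xy__x[x]z_   (s0,x)→(s1,y,→)
state=s1 head=6 tape=xy__xy[z]_   (s1,z)→(s0,x,→)
state=s0 head=7 tape=xy__xyx[_]   (s0,_)→(sH,z,←)
state=sH head=6 tape=xy__xy[x]z
The non-blank tape span at halt is xy__xyxz.

xy__xyxz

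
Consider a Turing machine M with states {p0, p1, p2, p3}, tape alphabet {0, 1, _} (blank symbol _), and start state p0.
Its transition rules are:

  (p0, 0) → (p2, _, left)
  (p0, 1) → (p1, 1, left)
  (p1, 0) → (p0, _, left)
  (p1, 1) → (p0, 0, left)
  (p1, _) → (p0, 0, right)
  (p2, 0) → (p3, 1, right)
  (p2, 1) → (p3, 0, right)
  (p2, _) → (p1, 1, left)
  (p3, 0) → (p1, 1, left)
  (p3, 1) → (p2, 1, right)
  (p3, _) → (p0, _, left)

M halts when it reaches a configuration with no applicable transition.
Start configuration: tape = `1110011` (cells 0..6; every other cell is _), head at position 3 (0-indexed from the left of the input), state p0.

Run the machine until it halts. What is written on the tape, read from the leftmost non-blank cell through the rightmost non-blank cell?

state=p0 head=3 tape=___111[0]011   (p0,0)→(p2,_,left)
state=p2 head=2 tape=___11[1]_011   (p2,1)→(p3,0,right)
state=p3 head=3 tape=___110[_]011   (p3,_)→(p0,_,left)
state=p0 head=2 tape=___11[0]_011   (p0,0)→(p2,_,left)
state=p2 head=1 tape=___1[1]__011   (p2,1)→(p3,0,right)
state=p3 head=2 tape=___10[_]_011   (p3,_)→(p0,_,left)
state=p0 head=1 tape=___1[0]__011   (p0,0)→(p2,_,left)
state=p2 head=0 tape=___[1]___011   (p2,1)→(p3,0,right)
state=p3 head=1 tape=___0[_]__011   (p3,_)→(p0,_,left)
state=p0 head=0 tape=___[0]___011   (p0,0)→(p2,_,left)
state=p2 head=-1 tape=__[_]____011   (p2,_)→(p1,1,left)
state=p1 head=-2 tape=_[_]1____011   (p1,_)→(p0,0,right)
state=p0 head=-1 tape=_0[1]____011   (p0,1)→(p1,1,left)
state=p1 head=-2 tape=_[0]1____011   (p1,0)→(p0,_,left)
state=p0 head=-3 tape=[_]_1____011
The non-blank tape span at halt is 1____011.

1____011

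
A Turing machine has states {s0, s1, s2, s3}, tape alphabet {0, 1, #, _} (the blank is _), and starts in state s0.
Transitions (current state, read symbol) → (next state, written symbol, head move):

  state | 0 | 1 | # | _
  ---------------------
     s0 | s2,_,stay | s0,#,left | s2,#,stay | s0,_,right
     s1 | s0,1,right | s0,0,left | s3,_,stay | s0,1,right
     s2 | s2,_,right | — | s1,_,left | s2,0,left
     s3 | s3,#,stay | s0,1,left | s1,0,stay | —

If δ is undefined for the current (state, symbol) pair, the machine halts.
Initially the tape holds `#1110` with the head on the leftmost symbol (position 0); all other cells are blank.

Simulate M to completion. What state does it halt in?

s0 | _[#]1110   read # → write #, move stay, go to s2
s2 | _[#]1110   read # → write _, move left, go to s1
s1 | [_]_1110   read _ → write 1, move right, go to s0
s0 | 1[_]1110   read _ → write _, move right, go to s0
s0 | 1_[1]110   read 1 → write #, move left, go to s0
s0 | 1[_]#110   read _ → write _, move right, go to s0
s0 | 1_[#]110   read # → write #, move stay, go to s2
s2 | 1_[#]110   read # → write _, move left, go to s1
s1 | 1[_]_110   read _ → write 1, move right, go to s0
s0 | 11[_]110   read _ → write _, move right, go to s0
s0 | 11_[1]10   read 1 → write #, move left, go to s0
s0 | 11[_]#10   read _ → write _, move right, go to s0
s0 | 11_[#]10   read # → write #, move stay, go to s2
s2 | 11_[#]10   read # → write _, move left, go to s1
s1 | 11[_]_10   read _ → write 1, move right, go to s0
s0 | 111[_]10   read _ → write _, move right, go to s0
s0 | 111_[1]0   read 1 → write #, move left, go to s0
s0 | 111[_]#0   read _ → write _, move right, go to s0
s0 | 111_[#]0   read # → write #, move stay, go to s2
s2 | 111_[#]0   read # → write _, move left, go to s1
s1 | 111[_]_0   read _ → write 1, move right, go to s0
s0 | 1111[_]0   read _ → write _, move right, go to s0
s0 | 1111_[0]   read 0 → write _, move stay, go to s2
s2 | 1111_[_]   read _ → write 0, move left, go to s2
s2 | 1111[_]0   read _ → write 0, move left, go to s2
s2 | 111[1]00
No transition is defined for (s2, 1); M halts in state s2.

s2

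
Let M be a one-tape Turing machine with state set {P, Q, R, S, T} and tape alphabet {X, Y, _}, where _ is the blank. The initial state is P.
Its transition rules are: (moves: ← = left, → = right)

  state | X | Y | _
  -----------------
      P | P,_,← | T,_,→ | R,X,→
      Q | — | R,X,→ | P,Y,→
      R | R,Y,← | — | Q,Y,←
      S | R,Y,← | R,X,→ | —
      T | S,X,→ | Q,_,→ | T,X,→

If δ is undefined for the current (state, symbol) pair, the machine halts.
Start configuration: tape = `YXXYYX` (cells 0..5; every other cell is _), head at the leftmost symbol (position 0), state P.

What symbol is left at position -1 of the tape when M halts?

P | _[Y]XXYYX   read Y → write _, move →, go to T
T | __[X]XYYX   read X → write X, move →, go to S
S | __X[X]YYX   read X → write Y, move ←, go to R
R | __[X]YYYX   read X → write Y, move ←, go to R
R | _[_]YYYYX   read _ → write Y, move ←, go to Q
Q | [_]YYYYYX   read _ → write Y, move →, go to P
P | Y[Y]YYYYX   read Y → write _, move →, go to T
T | Y_[Y]YYYX   read Y → write _, move →, go to Q
Q | Y__[Y]YYX   read Y → write X, move →, go to R
R | Y__X[Y]YX
Cell -1 holds Y when M halts.

Y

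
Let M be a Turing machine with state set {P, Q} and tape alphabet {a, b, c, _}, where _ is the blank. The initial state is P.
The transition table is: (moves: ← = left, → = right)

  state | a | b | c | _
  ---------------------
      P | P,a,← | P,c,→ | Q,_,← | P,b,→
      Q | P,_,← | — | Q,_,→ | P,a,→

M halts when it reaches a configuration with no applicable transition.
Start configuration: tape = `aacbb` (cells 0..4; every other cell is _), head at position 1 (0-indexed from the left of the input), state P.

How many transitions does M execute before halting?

21

P | ___a[a]cbb   read a → write a, move ←, go to P
P | ___[a]acbb   read a → write a, move ←, go to P
P | __[_]aacbb   read _ → write b, move →, go to P
P | __b[a]acbb   read a → write a, move ←, go to P
P | __[b]aacbb   read b → write c, move →, go to P
P | __c[a]acbb   read a → write a, move ←, go to P
P | __[c]aacbb   read c → write _, move ←, go to Q
Q | _[_]_aacbb   read _ → write a, move →, go to P
P | _a[_]aacbb   read _ → write b, move →, go to P
P | _ab[a]acbb   read a → write a, move ←, go to P
P | _a[b]aacbb   read b → write c, move →, go to P
P | _ac[a]acbb   read a → write a, move ←, go to P
P | _a[c]aacbb   read c → write _, move ←, go to Q
Q | _[a]_aacbb   read a → write _, move ←, go to P
P | [_]__aacbb   read _ → write b, move →, go to P
P | b[_]_aacbb   read _ → write b, move →, go to P
P | bb[_]aacbb   read _ → write b, move →, go to P
P | bbb[a]acbb   read a → write a, move ←, go to P
P | bb[b]aacbb   read b → write c, move →, go to P
P | bbc[a]acbb   read a → write a, move ←, go to P
P | bb[c]aacbb   read c → write _, move ←, go to Q
Q | b[b]_aacbb
M halts after 21 transitions.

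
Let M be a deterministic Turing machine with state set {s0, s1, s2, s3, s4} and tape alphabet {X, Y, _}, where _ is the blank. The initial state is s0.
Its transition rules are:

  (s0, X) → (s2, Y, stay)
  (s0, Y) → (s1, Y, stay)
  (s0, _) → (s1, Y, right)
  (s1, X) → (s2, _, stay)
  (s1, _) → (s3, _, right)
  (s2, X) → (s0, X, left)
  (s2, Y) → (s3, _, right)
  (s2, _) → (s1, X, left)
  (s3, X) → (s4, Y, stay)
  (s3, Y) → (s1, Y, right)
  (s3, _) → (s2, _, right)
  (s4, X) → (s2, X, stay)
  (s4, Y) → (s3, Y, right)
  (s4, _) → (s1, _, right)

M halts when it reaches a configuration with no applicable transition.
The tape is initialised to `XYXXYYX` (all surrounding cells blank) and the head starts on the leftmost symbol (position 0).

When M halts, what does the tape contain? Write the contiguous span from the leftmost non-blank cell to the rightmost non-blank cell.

YXXYYX

state=s0 head=0 tape=[X]YXXYYX   (s0,X)→(s2,Y,stay)
state=s2 head=0 tape=[Y]YXXYYX   (s2,Y)→(s3,_,right)
state=s3 head=1 tape=_[Y]XXYYX   (s3,Y)→(s1,Y,right)
state=s1 head=2 tape=_Y[X]XYYX   (s1,X)→(s2,_,stay)
state=s2 head=2 tape=_Y[_]XYYX   (s2,_)→(s1,X,left)
state=s1 head=1 tape=_[Y]XXYYX
The non-blank tape span at halt is YXXYYX.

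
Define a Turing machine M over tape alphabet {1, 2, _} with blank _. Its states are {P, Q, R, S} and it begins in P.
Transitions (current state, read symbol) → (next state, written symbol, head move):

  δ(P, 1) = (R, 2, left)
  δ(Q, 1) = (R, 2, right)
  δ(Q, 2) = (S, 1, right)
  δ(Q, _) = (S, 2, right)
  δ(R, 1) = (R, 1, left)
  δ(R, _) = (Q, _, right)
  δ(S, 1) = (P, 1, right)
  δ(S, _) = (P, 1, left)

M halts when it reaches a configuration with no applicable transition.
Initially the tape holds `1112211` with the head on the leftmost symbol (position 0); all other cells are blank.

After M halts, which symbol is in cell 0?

2

P | _[1]112211   read 1 → write 2, move left, go to R
R | [_]2112211   read _ → write _, move right, go to Q
Q | _[2]112211   read 2 → write 1, move right, go to S
S | _1[1]12211   read 1 → write 1, move right, go to P
P | _11[1]2211   read 1 → write 2, move left, go to R
R | _1[1]22211   read 1 → write 1, move left, go to R
R | _[1]122211   read 1 → write 1, move left, go to R
R | [_]1122211   read _ → write _, move right, go to Q
Q | _[1]122211   read 1 → write 2, move right, go to R
R | _2[1]22211   read 1 → write 1, move left, go to R
R | _[2]122211
Cell 0 holds 2 when M halts.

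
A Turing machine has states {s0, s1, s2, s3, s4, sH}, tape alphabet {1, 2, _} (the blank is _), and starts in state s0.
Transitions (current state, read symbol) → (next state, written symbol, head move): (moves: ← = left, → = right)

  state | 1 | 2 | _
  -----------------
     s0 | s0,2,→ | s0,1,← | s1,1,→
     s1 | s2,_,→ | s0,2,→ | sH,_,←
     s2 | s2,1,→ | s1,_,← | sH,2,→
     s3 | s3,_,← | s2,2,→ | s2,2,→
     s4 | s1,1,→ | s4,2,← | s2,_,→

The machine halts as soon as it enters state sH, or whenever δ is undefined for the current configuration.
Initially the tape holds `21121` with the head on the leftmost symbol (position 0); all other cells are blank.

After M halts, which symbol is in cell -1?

1

s0 | _[2]1121   read 2 → write 1, move ←, go to s0
s0 | [_]11121   read _ → write 1, move →, go to s1
s1 | 1[1]1121   read 1 → write _, move →, go to s2
s2 | 1_[1]121   read 1 → write 1, move →, go to s2
s2 | 1_1[1]21   read 1 → write 1, move →, go to s2
s2 | 1_11[2]1   read 2 → write _, move ←, go to s1
s1 | 1_1[1]_1   read 1 → write _, move →, go to s2
s2 | 1_1_[_]1   read _ → write 2, move →, go to sH
sH | 1_1_2[1]
Cell -1 holds 1 when M halts.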